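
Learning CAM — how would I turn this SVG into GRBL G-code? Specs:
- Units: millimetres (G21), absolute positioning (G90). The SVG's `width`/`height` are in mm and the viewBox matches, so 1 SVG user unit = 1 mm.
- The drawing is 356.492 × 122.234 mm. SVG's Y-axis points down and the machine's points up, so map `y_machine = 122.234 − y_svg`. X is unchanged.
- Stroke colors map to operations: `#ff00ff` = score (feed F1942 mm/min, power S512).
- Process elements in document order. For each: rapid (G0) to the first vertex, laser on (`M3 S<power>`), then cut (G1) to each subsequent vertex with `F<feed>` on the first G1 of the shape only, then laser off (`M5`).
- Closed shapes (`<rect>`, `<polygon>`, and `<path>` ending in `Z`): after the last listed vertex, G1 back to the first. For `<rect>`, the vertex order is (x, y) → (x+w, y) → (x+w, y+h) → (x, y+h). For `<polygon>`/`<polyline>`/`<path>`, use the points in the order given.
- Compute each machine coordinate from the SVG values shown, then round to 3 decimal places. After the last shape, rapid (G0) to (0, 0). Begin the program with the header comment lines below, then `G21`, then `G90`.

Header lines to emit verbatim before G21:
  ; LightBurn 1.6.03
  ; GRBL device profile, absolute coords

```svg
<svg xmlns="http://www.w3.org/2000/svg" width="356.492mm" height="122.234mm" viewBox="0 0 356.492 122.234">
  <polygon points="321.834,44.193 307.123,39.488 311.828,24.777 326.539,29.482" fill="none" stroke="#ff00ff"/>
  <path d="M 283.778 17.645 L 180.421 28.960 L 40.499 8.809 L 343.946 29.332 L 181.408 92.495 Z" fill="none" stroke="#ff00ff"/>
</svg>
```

viewBox `0 0 356.492 122.234` with mm width/height → 1 unit = 1 mm. Flip: y_m = 122.234 − y_svg.

**Shape 1** — `<polygon>` regular polygon, stroke `#ff00ff` → score (S512, F1942). Machine vertices: (321.834,78.041) → (307.123,82.746) → (311.828,97.457) → (326.539,92.752) → (321.834,78.041). Closed: final G1 returns to the first vertex.

**Shape 2** — `<path>` closed polygon, stroke `#ff00ff` → score (S512, F1942). Machine vertices: (283.778,104.589) → (180.421,93.274) → (40.499,113.425) → (343.946,92.902) → (181.408,29.739) → (283.778,104.589). Closed: final G1 returns to the first vertex.

; LightBurn 1.6.03
; GRBL device profile, absolute coords
G21
G90
G0 X321.834 Y78.041
M3 S512
G1 X307.123 Y82.746 F1942
G1 X311.828 Y97.457
G1 X326.539 Y92.752
G1 X321.834 Y78.041
M5
G0 X283.778 Y104.589
M3 S512
G1 X180.421 Y93.274 F1942
G1 X40.499 Y113.425
G1 X343.946 Y92.902
G1 X181.408 Y29.739
G1 X283.778 Y104.589
M5
G0 X0.000 Y0.000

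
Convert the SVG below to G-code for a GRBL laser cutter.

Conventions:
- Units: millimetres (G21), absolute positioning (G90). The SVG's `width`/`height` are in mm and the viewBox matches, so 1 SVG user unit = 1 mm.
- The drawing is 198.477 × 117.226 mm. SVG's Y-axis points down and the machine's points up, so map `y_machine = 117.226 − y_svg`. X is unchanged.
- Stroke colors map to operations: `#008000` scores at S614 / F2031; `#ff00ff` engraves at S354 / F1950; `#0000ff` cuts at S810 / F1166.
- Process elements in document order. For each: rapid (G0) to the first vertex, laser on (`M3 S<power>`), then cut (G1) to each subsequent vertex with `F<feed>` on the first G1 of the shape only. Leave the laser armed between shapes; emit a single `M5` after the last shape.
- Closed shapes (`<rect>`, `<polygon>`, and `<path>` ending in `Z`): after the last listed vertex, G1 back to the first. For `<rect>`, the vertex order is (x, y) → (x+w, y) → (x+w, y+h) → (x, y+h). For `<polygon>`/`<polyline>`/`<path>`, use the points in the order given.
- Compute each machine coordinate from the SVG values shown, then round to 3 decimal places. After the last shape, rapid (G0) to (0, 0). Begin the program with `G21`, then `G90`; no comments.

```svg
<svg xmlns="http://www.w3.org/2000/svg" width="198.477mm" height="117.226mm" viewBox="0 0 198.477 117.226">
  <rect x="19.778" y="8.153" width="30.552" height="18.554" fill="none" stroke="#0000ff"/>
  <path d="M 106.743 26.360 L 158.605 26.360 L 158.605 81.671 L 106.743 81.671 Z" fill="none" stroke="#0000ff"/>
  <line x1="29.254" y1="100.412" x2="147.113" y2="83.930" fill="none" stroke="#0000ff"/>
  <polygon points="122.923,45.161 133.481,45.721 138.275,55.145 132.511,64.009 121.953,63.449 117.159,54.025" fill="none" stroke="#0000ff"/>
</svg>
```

viewBox `0 0 198.477 117.226` with mm width/height → 1 unit = 1 mm. Flip: y_m = 117.226 − y_svg.

**Shape 1** — `<rect>` rectangle, stroke `#0000ff` → cut (S810, F1166). Machine vertices: (19.778,109.073) → (50.330,109.073) → (50.330,90.519) → (19.778,90.519) → (19.778,109.073). Closed: final G1 returns to the first vertex.

**Shape 2** — `<path>` rectangle, stroke `#0000ff` → cut (S810, F1166). Machine vertices: (106.743,90.866) → (158.605,90.866) → (158.605,35.555) → (106.743,35.555) → (106.743,90.866). Closed: final G1 returns to the first vertex.

**Shape 3** — `<line>` line segment, stroke `#0000ff` → cut (S810, F1166). Machine vertices: (29.254,16.814) → (147.113,33.296). Open path.

**Shape 4** — `<polygon>` regular polygon, stroke `#0000ff` → cut (S810, F1166). Machine vertices: (122.923,72.065) → (133.481,71.505) → (138.275,62.081) → (132.511,53.217) → (121.953,53.777) → (117.159,63.201) → (122.923,72.065). Closed: final G1 returns to the first vertex.

G21
G90
G0 X19.778 Y109.073
M3 S810
G1 X50.330 Y109.073 F1166
G1 X50.330 Y90.519
G1 X19.778 Y90.519
G1 X19.778 Y109.073
G0 X106.743 Y90.866
M3 S810
G1 X158.605 Y90.866 F1166
G1 X158.605 Y35.555
G1 X106.743 Y35.555
G1 X106.743 Y90.866
G0 X29.254 Y16.814
M3 S810
G1 X147.113 Y33.296 F1166
G0 X122.923 Y72.065
M3 S810
G1 X133.481 Y71.505 F1166
G1 X138.275 Y62.081
G1 X132.511 Y53.217
G1 X121.953 Y53.777
G1 X117.159 Y63.201
G1 X122.923 Y72.065
M5
G0 X0.000 Y0.000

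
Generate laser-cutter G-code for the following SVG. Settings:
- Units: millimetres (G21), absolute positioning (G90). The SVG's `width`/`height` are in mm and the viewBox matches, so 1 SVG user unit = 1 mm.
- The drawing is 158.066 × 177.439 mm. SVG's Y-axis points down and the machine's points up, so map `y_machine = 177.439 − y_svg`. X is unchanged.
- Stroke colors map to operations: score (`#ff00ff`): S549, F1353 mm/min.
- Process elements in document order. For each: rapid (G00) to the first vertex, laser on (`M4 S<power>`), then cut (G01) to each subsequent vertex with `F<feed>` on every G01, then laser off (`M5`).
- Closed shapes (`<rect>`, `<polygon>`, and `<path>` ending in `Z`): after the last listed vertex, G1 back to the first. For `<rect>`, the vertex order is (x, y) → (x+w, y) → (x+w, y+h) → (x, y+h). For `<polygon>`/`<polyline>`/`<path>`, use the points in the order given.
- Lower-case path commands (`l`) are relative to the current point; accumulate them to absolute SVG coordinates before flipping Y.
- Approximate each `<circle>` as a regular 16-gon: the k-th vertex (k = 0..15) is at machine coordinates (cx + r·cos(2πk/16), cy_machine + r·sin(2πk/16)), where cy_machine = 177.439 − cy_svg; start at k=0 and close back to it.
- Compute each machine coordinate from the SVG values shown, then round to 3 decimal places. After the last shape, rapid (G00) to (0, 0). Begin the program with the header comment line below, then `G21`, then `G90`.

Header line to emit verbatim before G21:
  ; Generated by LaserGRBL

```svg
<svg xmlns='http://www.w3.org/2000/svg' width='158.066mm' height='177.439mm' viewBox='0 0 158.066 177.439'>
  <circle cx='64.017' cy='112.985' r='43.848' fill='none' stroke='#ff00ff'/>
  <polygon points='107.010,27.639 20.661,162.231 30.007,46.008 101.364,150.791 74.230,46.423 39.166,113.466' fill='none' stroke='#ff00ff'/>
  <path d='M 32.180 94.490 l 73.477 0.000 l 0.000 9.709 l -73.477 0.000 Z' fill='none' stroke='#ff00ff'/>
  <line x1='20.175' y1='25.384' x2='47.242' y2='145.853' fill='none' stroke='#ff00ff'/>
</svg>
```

; Generated by LaserGRBL
G21
G90
G00 X107.865 Y64.454
M4 S549
G01 X104.527 Y81.234 F1353
G01 X95.022 Y95.459 F1353
G01 X80.797 Y104.964 F1353
G01 X64.017 Y108.302 F1353
G01 X47.237 Y104.964 F1353
G01 X33.012 Y95.459 F1353
G01 X23.507 Y81.234 F1353
G01 X20.169 Y64.454 F1353
G01 X23.507 Y47.674 F1353
G01 X33.012 Y33.449 F1353
G01 X47.237 Y23.944 F1353
G01 X64.017 Y20.606 F1353
G01 X80.797 Y23.944 F1353
G01 X95.022 Y33.449 F1353
G01 X104.527 Y47.674 F1353
G01 X107.865 Y64.454 F1353
M5
G00 X107.010 Y149.800
M4 S549
G01 X20.661 Y15.208 F1353
G01 X30.007 Y131.431 F1353
G01 X101.364 Y26.648 F1353
G01 X74.230 Y131.016 F1353
G01 X39.166 Y63.973 F1353
G01 X107.010 Y149.800 F1353
M5
G00 X32.180 Y82.949
M4 S549
G01 X105.657 Y82.949 F1353
G01 X105.657 Y73.240 F1353
G01 X32.180 Y73.240 F1353
G01 X32.180 Y82.949 F1353
M5
G00 X20.175 Y152.055
M4 S549
G01 X47.242 Y31.586 F1353
M5
G00 X0.000 Y0.000

1 u = 1 mm; y_m = 177.439 − y.

[1] `<circle>` circle, #ff00ff→score S549 F1353: (107.865,64.454) → (104.527,81.234) → (95.022,95.459) → (80.797,104.964) → (64.017,108.302) → (47.237,104.964) → (33.012,95.459) → (23.507,81.234) → (20.169,64.454) → (23.507,47.674) → (33.012,33.449) → (47.237,23.944) → (64.017,20.606) → (80.797,23.944) → (95.022,33.449) → (104.527,47.674) → (107.865,64.454) (closed)

[2] `<polygon>` closed polygon, #ff00ff→score S549 F1353: (107.010,149.800) → (20.661,15.208) → (30.007,131.431) → (101.364,26.648) → (74.230,131.016) → (39.166,63.973) → (107.010,149.800) (closed)

[3] `<path>` rectangle, #ff00ff→score S549 F1353: (32.180,82.949) → (105.657,82.949) → (105.657,73.240) → (32.180,73.240) → (32.180,82.949) (closed)

[4] `<line>` line segment, #ff00ff→score S549 F1353: (20.175,152.055) → (47.242,31.586)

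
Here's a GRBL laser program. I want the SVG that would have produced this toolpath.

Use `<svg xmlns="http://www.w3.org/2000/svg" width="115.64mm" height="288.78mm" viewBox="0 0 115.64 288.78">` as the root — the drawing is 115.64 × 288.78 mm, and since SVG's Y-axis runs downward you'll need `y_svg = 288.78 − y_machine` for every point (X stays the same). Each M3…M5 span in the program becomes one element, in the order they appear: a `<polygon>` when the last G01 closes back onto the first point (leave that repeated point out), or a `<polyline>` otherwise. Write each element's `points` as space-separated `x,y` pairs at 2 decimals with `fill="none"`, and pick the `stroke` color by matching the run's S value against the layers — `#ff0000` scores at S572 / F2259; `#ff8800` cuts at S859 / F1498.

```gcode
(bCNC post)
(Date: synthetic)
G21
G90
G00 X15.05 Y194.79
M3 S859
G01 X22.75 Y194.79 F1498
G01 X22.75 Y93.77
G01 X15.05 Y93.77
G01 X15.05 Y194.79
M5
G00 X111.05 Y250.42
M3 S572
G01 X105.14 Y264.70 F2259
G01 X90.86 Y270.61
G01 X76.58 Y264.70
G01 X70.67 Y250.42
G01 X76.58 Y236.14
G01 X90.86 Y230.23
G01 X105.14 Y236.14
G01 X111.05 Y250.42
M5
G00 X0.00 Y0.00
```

<svg xmlns="http://www.w3.org/2000/svg" width="115.64mm" height="288.78mm" viewBox="0 0 115.64 288.78">
  <polygon points="15.05,93.99 22.75,93.99 22.75,195.01 15.05,195.01" fill="none" stroke="#ff8800"/>
  <polygon points="111.05,38.36 105.14,24.08 90.86,18.17 76.58,24.08 70.67,38.36 76.58,52.64 90.86,58.55 105.14,52.64" fill="none" stroke="#ff0000"/>
</svg>

y_svg = 288.78 − y_m.

[1] S859→`#ff8800` (cut); closed run; points: 15.05,93.99 22.75,93.99 22.75,195.01 15.05,195.01

[2] S572→`#ff0000` (score); closed run; points: 111.05,38.36 105.14,24.08 90.86,18.17 76.58,24.08 70.67,38.36 76.58,52.64 90.86,58.55 105.14,52.64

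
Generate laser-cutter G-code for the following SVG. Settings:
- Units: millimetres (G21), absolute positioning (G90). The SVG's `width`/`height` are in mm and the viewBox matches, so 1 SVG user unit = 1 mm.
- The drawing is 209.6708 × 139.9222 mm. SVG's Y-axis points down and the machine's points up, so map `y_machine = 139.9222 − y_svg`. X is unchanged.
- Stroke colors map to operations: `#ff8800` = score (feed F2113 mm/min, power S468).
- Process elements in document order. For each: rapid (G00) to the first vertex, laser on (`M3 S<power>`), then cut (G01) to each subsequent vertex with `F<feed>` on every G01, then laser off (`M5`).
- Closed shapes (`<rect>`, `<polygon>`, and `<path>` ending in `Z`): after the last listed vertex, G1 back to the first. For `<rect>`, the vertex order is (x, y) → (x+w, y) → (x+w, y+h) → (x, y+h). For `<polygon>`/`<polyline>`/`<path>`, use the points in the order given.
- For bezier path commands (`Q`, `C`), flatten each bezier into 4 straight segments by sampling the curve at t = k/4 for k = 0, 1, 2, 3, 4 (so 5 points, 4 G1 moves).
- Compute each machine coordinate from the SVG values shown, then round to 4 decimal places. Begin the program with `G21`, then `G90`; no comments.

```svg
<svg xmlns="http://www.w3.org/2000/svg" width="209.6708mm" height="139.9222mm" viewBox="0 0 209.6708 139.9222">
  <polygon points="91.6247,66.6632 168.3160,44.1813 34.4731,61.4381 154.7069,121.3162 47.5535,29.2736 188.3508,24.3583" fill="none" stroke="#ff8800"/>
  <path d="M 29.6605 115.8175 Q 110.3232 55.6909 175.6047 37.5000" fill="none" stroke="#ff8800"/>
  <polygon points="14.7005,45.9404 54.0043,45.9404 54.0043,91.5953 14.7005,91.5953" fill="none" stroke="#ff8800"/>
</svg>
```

G21
G90
G00 X91.6247 Y73.2590
M3 S468
G01 X168.3160 Y95.7409 F2113
G01 X34.4731 Y78.4841 F2113
G01 X154.7069 Y18.6060 F2113
G01 X47.5535 Y110.6486 F2113
G01 X188.3508 Y115.5639 F2113
G01 X91.6247 Y73.2590 F2113
M5
G00 X29.6605 Y24.1047
M3 S468
G01 X69.0305 Y51.5470 F2113
G01 X106.4779 Y73.7474 F2113
G01 X142.0026 Y90.7058 F2113
G01 X175.6047 Y102.4222 F2113
M5
G00 X14.7005 Y93.9818
M3 S468
G01 X54.0043 Y93.9818 F2113
G01 X54.0043 Y48.3269 F2113
G01 X14.7005 Y48.3269 F2113
G01 X14.7005 Y93.9818 F2113
M5

Since the viewBox matches the mm dimensions, user units are millimetres directly. The only transform is the Y-flip y_m = 139.9222 − y_svg.

Shape 1 is a closed polygon drawn with `<polygon>`. Its stroke #ff8800 means score at S468, F2113. After flipping Y the toolpath is (91.6247,73.2590) → (168.3160,95.7409) → (34.4731,78.4841) → (154.7069,18.6060) → (47.5535,110.6486) → (188.3508,115.5639) → (91.6247,73.2590), returning to the start.

Shape 2 is a quadratic bezier drawn with `<path>`. Its stroke #ff8800 means score at S468, F2113. After flipping Y the toolpath is (29.6605,24.1047) → (69.0305,51.5470) → (106.4779,73.7474) → (142.0026,90.7058) → (175.6047,102.4222).

Shape 3 is a rectangle drawn with `<polygon>`. Its stroke #ff8800 means score at S468, F2113. After flipping Y the toolpath is (14.7005,93.9818) → (54.0043,93.9818) → (54.0043,48.3269) → (14.7005,48.3269) → (14.7005,93.9818), returning to the start.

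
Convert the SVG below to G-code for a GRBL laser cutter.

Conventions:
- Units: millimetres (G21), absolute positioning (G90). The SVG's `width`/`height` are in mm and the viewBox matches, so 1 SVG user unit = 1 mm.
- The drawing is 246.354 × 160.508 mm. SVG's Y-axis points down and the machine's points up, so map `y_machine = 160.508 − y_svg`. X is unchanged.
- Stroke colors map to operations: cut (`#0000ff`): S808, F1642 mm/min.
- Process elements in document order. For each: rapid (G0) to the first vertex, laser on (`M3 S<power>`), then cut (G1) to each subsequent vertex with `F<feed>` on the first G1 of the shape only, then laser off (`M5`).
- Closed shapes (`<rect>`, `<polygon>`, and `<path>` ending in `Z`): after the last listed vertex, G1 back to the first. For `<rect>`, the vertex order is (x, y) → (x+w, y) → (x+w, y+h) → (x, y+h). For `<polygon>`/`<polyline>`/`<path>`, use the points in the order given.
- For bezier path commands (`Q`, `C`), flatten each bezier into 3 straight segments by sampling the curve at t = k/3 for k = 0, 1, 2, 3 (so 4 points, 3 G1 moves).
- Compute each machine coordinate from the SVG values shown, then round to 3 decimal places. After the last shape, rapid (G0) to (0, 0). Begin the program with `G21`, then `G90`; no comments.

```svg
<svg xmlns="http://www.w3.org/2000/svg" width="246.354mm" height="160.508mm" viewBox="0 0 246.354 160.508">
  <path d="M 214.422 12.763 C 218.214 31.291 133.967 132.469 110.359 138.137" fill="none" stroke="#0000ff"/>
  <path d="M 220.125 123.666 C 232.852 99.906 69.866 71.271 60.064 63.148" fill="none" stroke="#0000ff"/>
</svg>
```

G21
G90
G0 X214.422 Y147.745
M3 S808
G1 X194.374 Y108.266 F1642
G1 X148.673 Y53.277
G1 X110.359 Y22.371
M5
G0 X220.125 Y36.842
M3 S808
G1 X186.462 Y61.287 F1642
G1 X108.746 Y83.340
G1 X60.064 Y97.360
M5
G0 X0.000 Y0.000

1 u = 1 mm; y_m = 160.508 − y.

[1] `<path>` cubic bezier, #0000ff→cut S808 F1642: (214.422,147.745) → (194.374,108.266) → (148.673,53.277) → (110.359,22.371)

[2] `<path>` cubic bezier, #0000ff→cut S808 F1642: (220.125,36.842) → (186.462,61.287) → (108.746,83.340) → (60.064,97.360)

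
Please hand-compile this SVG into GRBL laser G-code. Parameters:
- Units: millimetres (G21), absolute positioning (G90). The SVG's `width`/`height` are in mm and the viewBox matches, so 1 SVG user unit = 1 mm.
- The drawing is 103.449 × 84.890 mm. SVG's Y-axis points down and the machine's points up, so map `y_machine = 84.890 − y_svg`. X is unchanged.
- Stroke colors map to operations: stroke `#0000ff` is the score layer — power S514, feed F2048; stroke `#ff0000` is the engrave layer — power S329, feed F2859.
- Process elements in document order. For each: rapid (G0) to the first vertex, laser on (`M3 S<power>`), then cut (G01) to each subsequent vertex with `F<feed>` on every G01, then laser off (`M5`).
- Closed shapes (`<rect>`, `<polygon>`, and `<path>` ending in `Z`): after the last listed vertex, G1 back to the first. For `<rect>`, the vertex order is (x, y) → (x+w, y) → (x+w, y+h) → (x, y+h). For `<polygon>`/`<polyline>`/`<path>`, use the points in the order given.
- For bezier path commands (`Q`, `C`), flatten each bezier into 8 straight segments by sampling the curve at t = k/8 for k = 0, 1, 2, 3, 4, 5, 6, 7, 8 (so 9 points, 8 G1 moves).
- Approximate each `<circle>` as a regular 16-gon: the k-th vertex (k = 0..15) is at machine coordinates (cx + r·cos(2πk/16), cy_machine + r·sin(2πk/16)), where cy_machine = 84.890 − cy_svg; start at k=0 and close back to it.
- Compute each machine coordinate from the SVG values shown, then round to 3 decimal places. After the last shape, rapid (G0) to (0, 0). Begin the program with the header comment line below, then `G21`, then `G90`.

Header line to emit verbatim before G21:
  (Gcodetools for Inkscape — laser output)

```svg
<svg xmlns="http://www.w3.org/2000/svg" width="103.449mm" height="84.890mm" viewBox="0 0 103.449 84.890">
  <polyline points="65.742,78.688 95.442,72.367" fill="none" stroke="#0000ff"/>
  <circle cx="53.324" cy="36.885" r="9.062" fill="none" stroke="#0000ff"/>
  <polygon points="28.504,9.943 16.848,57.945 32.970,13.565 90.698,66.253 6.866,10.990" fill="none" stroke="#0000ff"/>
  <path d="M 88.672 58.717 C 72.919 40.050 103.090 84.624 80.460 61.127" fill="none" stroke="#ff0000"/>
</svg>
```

Since the viewBox matches the mm dimensions, user units are millimetres directly. The only transform is the Y-flip y_m = 84.890 − y_svg.

Shape 1 is a line segment drawn with `<polyline>`. Its stroke #0000ff means score at S514, F2048. After flipping Y the toolpath is (65.742,6.202) → (95.442,12.523).

Shape 2 is a circle drawn with `<circle>`. Its stroke #0000ff means score at S514, F2048. After flipping Y the toolpath is (62.386,48.005) → (61.696,51.473) → (59.732,54.413) → (56.792,56.377) → (53.324,57.067) → (49.856,56.377) → (46.916,54.413) → (44.952,51.473) → (44.262,48.005) → (44.952,44.537) → (46.916,41.597) → (49.856,39.633) → (53.324,38.943) → (56.792,39.633) → (59.732,41.597) → (61.696,44.537) → (62.386,48.005), returning to the start.

Shape 3 is a closed polygon drawn with `<polygon>`. Its stroke #0000ff means score at S514, F2048. After flipping Y the toolpath is (28.504,74.947) → (16.848,26.945) → (32.970,71.325) → (90.698,18.637) → (6.866,73.900) → (28.504,74.947), returning to the start.

Shape 4 is a cubic bezier drawn with `<path>`. Its stroke #ff0000 means engrave at S329, F2859. After flipping Y the toolpath is (88.672,26.173) → (84.724,30.465) → (83.925,30.367) → (85.118,27.418) → (87.145,23.157) → (88.850,19.122) → (89.075,16.852) → (86.664,17.886) → (80.460,23.763).

(Gcodetools for Inkscape — laser output)
G21
G90
G0 X65.742 Y6.202
M3 S514
G01 X95.442 Y12.523 F2048
M5
G0 X62.386 Y48.005
M3 S514
G01 X61.696 Y51.473 F2048
G01 X59.732 Y54.413 F2048
G01 X56.792 Y56.377 F2048
G01 X53.324 Y57.067 F2048
G01 X49.856 Y56.377 F2048
G01 X46.916 Y54.413 F2048
G01 X44.952 Y51.473 F2048
G01 X44.262 Y48.005 F2048
G01 X44.952 Y44.537 F2048
G01 X46.916 Y41.597 F2048
G01 X49.856 Y39.633 F2048
G01 X53.324 Y38.943 F2048
G01 X56.792 Y39.633 F2048
G01 X59.732 Y41.597 F2048
G01 X61.696 Y44.537 F2048
G01 X62.386 Y48.005 F2048
M5
G0 X28.504 Y74.947
M3 S514
G01 X16.848 Y26.945 F2048
G01 X32.970 Y71.325 F2048
G01 X90.698 Y18.637 F2048
G01 X6.866 Y73.900 F2048
G01 X28.504 Y74.947 F2048
M5
G0 X88.672 Y26.173
M3 S329
G01 X84.724 Y30.465 F2859
G01 X83.925 Y30.367 F2859
G01 X85.118 Y27.418 F2859
G01 X87.145 Y23.157 F2859
G01 X88.850 Y19.122 F2859
G01 X89.075 Y16.852 F2859
G01 X86.664 Y17.886 F2859
G01 X80.460 Y23.763 F2859
M5
G0 X0.000 Y0.000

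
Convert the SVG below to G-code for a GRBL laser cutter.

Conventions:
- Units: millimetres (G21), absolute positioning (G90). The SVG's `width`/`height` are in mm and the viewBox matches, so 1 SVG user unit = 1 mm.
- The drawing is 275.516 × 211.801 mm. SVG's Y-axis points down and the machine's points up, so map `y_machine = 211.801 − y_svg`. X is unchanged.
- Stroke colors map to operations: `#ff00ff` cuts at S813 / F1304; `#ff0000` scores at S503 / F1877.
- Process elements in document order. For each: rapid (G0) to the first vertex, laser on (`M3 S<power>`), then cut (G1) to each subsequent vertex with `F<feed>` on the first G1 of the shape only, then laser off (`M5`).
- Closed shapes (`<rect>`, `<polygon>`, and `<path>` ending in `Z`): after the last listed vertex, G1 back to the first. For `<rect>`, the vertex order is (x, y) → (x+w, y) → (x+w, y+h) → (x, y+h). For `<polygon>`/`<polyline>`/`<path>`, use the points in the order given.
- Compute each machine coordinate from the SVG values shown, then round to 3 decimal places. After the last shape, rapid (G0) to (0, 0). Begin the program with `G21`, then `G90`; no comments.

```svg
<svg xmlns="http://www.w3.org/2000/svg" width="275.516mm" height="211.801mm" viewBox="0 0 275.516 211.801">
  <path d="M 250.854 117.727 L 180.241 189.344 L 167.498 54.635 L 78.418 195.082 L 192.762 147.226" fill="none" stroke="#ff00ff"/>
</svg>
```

G21
G90
G0 X250.854 Y94.074
M3 S813
G1 X180.241 Y22.457 F1304
G1 X167.498 Y157.166
G1 X78.418 Y16.719
G1 X192.762 Y64.575
M5
G0 X0.000 Y0.000

1 u = 1 mm; y_m = 211.801 − y.

[1] `<path>` open polyline, #ff00ff→cut S813 F1304: (250.854,94.074) → (180.241,22.457) → (167.498,157.166) → (78.418,16.719) → (192.762,64.575)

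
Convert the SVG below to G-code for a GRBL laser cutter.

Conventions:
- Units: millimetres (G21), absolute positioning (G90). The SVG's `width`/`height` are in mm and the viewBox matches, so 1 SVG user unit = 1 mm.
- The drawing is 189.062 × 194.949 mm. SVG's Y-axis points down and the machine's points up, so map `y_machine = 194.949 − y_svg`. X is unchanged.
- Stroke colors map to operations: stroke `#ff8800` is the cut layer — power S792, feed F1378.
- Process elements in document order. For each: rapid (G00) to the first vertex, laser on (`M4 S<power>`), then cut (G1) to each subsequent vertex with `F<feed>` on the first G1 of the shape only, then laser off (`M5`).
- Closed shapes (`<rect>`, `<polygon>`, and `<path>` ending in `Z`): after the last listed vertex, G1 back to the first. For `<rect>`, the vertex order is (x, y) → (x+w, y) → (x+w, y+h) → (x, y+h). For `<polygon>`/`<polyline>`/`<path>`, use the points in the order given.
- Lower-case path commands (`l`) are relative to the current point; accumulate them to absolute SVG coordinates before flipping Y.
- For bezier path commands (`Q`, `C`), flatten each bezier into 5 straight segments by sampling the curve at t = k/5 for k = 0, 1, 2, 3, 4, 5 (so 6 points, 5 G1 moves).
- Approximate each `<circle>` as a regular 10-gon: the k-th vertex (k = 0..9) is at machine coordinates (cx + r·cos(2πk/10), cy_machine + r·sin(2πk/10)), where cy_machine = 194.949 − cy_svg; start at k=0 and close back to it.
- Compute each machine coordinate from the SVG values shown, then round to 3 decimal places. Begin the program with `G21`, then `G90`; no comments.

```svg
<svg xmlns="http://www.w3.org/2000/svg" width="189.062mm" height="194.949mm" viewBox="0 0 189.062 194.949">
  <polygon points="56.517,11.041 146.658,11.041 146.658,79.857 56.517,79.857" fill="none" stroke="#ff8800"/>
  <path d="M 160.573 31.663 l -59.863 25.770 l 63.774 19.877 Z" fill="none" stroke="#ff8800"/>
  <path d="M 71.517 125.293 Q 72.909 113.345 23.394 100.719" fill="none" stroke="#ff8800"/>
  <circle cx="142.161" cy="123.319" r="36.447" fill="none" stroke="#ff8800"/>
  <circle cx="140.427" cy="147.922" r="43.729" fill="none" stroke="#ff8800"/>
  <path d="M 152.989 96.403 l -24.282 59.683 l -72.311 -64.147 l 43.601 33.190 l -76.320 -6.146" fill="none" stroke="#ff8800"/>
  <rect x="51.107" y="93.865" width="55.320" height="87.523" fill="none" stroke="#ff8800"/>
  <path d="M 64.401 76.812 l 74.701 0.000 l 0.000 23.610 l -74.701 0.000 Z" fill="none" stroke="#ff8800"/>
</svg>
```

G21
G90
G00 X56.517 Y183.908
M4 S792
G1 X146.658 Y183.908 F1378
G1 X146.658 Y115.092
G1 X56.517 Y115.092
G1 X56.517 Y183.908
M5
G00 X160.573 Y163.286
M4 S792
G1 X100.710 Y137.516 F1378
G1 X164.484 Y117.639
G1 X160.573 Y163.286
M5
G00 X71.517 Y69.656
M4 S792
G1 X70.038 Y74.462 F1378
G1 X64.485 Y79.323
G1 X54.861 Y84.238
G1 X41.164 Y89.207
G1 X23.394 Y94.230
M5
G00 X178.608 Y71.630
M4 S792
G1 X171.647 Y93.053 F1378
G1 X153.424 Y106.293
G1 X130.898 Y106.293
G1 X112.675 Y93.053
G1 X105.714 Y71.630
G1 X112.675 Y50.207
G1 X130.898 Y36.967
G1 X153.424 Y36.967
G1 X171.647 Y50.207
G1 X178.608 Y71.630
M5
G00 X184.156 Y47.027
M4 S792
G1 X175.805 Y72.730 F1378
G1 X153.940 Y88.616
G1 X126.914 Y88.616
G1 X105.049 Y72.730
G1 X96.698 Y47.027
G1 X105.049 Y21.324
G1 X126.914 Y5.438
G1 X153.940 Y5.438
G1 X175.805 Y21.324
G1 X184.156 Y47.027
M5
G00 X152.989 Y98.546
M4 S792
G1 X128.707 Y38.863 F1378
G1 X56.396 Y103.010
G1 X99.997 Y69.820
G1 X23.677 Y75.966
M5
G00 X51.107 Y101.084
M4 S792
G1 X106.427 Y101.084 F1378
G1 X106.427 Y13.561
G1 X51.107 Y13.561
G1 X51.107 Y101.084
M5
G00 X64.401 Y118.137
M4 S792
G1 X139.102 Y118.137 F1378
G1 X139.102 Y94.527
G1 X64.401 Y94.527
G1 X64.401 Y118.137
M5

1 u = 1 mm; y_m = 194.949 − y.

[1] `<polygon>` rectangle, #ff8800→cut S792 F1378: (56.517,183.908) → (146.658,183.908) → (146.658,115.092) → (56.517,115.092) → (56.517,183.908) (closed)

[2] `<path>` closed polygon, #ff8800→cut S792 F1378: (160.573,163.286) → (100.710,137.516) → (164.484,117.639) → (160.573,163.286) (closed)

[3] `<path>` quadratic bezier, #ff8800→cut S792 F1378: (71.517,69.656) → (70.038,74.462) → (64.485,79.323) → (54.861,84.238) → (41.164,89.207) → (23.394,94.230)

[4] `<circle>` circle, #ff8800→cut S792 F1378: (178.608,71.630) → (171.647,93.053) → (153.424,106.293) → (130.898,106.293) → (112.675,93.053) → (105.714,71.630) → (112.675,50.207) → (130.898,36.967) → (153.424,36.967) → (171.647,50.207) → (178.608,71.630) (closed)

[5] `<circle>` circle, #ff8800→cut S792 F1378: (184.156,47.027) → (175.805,72.730) → (153.940,88.616) → (126.914,88.616) → (105.049,72.730) → (96.698,47.027) → (105.049,21.324) → (126.914,5.438) → (153.940,5.438) → (175.805,21.324) → (184.156,47.027) (closed)

[6] `<path>` open polyline, #ff8800→cut S792 F1378: (152.989,98.546) → (128.707,38.863) → (56.396,103.010) → (99.997,69.820) → (23.677,75.966)

[7] `<rect>` rectangle, #ff8800→cut S792 F1378: (51.107,101.084) → (106.427,101.084) → (106.427,13.561) → (51.107,13.561) → (51.107,101.084) (closed)

[8] `<path>` rectangle, #ff8800→cut S792 F1378: (64.401,118.137) → (139.102,118.137) → (139.102,94.527) → (64.401,94.527) → (64.401,118.137) (closed)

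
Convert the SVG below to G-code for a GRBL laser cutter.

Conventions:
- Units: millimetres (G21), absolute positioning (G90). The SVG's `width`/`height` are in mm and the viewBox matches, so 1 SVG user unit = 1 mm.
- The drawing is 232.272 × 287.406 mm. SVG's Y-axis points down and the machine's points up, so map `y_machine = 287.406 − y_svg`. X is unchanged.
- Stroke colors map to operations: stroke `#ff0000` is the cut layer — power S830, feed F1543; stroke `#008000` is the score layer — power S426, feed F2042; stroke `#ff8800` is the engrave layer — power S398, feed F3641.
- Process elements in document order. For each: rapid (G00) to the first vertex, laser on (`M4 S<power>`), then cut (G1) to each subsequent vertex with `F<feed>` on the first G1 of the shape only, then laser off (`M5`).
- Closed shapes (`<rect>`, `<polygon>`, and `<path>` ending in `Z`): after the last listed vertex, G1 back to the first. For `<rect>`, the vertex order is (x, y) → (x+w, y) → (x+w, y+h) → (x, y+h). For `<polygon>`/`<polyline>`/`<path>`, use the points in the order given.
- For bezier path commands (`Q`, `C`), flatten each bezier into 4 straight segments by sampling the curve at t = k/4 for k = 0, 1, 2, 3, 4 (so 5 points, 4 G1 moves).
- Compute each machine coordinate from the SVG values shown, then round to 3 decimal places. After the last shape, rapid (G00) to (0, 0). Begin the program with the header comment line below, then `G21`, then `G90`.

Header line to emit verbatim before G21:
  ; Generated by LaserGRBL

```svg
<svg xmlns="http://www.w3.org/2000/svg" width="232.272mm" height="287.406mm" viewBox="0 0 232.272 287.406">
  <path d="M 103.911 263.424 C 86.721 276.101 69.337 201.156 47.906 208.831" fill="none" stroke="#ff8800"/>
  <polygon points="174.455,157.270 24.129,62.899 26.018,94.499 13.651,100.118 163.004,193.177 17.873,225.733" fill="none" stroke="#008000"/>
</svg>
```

; Generated by LaserGRBL
G21
G90
G00 X103.911 Y23.982
M4 S398
G1 X90.922 Y28.243 F3641
G1 X77.499 Y49.403
G1 X63.281 Y71.500
G1 X47.906 Y78.575
M5
G00 X174.455 Y130.136
M4 S426
G1 X24.129 Y224.507 F2042
G1 X26.018 Y192.907
G1 X13.651 Y187.288
G1 X163.004 Y94.229
G1 X17.873 Y61.673
G1 X174.455 Y130.136
M5
G00 X0.000 Y0.000

Since the viewBox matches the mm dimensions, user units are millimetres directly. The only transform is the Y-flip y_m = 287.406 − y_svg.

Shape 1 is a cubic bezier drawn with `<path>`. Its stroke #ff8800 means engrave at S398, F3641. After flipping Y the toolpath is (103.911,23.982) → (90.922,28.243) → (77.499,49.403) → (63.281,71.500) → (47.906,78.575).

Shape 2 is a closed polygon drawn with `<polygon>`. Its stroke #008000 means score at S426, F2042. After flipping Y the toolpath is (174.455,130.136) → (24.129,224.507) → (26.018,192.907) → (13.651,187.288) → (163.004,94.229) → (17.873,61.673) → (174.455,130.136), returning to the start.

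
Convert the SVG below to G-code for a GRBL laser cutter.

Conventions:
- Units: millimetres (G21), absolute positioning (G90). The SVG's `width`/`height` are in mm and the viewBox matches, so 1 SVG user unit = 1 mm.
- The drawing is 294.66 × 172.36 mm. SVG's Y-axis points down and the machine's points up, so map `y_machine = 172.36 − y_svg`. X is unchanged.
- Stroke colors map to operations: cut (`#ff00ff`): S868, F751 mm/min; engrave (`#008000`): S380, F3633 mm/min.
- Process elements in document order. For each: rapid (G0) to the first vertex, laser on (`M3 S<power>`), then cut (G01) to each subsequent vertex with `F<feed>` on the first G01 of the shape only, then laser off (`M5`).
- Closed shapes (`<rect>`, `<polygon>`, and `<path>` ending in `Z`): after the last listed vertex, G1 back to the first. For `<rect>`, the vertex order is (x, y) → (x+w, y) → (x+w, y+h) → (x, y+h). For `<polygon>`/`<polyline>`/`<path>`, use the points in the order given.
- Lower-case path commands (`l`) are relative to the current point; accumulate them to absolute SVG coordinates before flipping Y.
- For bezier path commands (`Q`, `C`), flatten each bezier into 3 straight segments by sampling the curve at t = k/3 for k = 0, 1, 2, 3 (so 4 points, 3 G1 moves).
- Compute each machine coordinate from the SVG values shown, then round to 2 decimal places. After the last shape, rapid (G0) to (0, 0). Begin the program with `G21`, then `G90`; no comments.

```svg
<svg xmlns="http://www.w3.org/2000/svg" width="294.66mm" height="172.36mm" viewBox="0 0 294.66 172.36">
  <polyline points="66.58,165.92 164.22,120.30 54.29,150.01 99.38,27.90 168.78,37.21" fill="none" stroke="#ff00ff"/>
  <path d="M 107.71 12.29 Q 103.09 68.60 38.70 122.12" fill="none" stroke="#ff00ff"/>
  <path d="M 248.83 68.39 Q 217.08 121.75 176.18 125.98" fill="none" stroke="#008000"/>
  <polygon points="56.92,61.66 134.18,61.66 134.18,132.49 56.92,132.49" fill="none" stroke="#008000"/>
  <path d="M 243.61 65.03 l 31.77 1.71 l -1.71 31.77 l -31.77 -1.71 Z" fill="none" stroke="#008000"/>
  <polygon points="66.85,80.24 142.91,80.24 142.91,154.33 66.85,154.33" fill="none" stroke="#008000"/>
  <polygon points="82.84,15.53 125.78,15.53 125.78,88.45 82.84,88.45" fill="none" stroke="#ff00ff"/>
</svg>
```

G21
G90
G0 X66.58 Y6.44
M3 S868
G01 X164.22 Y52.06 F751
G01 X54.29 Y22.35
G01 X99.38 Y144.46
G01 X168.78 Y135.15
M5
G0 X107.71 Y160.07
M3 S868
G01 X97.99 Y122.84 F751
G01 X74.99 Y86.23
G01 X38.70 Y50.24
M5
G0 X248.83 Y103.97
M3 S380
G01 X226.65 Y73.86 F3633
G01 X202.43 Y54.66
G01 X176.18 Y46.38
M5
G0 X56.92 Y110.70
M3 S380
G01 X134.18 Y110.70 F3633
G01 X134.18 Y39.87
G01 X56.92 Y39.87
G01 X56.92 Y110.70
M5
G0 X243.61 Y107.33
M3 S380
G01 X275.38 Y105.62 F3633
G01 X273.67 Y73.85
G01 X241.90 Y75.56
G01 X243.61 Y107.33
M5
G0 X66.85 Y92.12
M3 S380
G01 X142.91 Y92.12 F3633
G01 X142.91 Y18.03
G01 X66.85 Y18.03
G01 X66.85 Y92.12
M5
G0 X82.84 Y156.83
M3 S868
G01 X125.78 Y156.83 F751
G01 X125.78 Y83.91
G01 X82.84 Y83.91
G01 X82.84 Y156.83
M5
G0 X0.00 Y0.00

1 u = 1 mm; y_m = 172.36 − y.

[1] `<polyline>` open polyline, #ff00ff→cut S868 F751: (66.58,6.44) → (164.22,52.06) → (54.29,22.35) → (99.38,144.46) → (168.78,135.15)

[2] `<path>` quadratic bezier, #ff00ff→cut S868 F751: (107.71,160.07) → (97.99,122.84) → (74.99,86.23) → (38.70,50.24)

[3] `<path>` quadratic bezier, #008000→engrave S380 F3633: (248.83,103.97) → (226.65,73.86) → (202.43,54.66) → (176.18,46.38)

[4] `<polygon>` rectangle, #008000→engrave S380 F3633: (56.92,110.70) → (134.18,110.70) → (134.18,39.87) → (56.92,39.87) → (56.92,110.70) (closed)

[5] `<path>` regular polygon, #008000→engrave S380 F3633: (243.61,107.33) → (275.38,105.62) → (273.67,73.85) → (241.90,75.56) → (243.61,107.33) (closed)

[6] `<polygon>` rectangle, #008000→engrave S380 F3633: (66.85,92.12) → (142.91,92.12) → (142.91,18.03) → (66.85,18.03) → (66.85,92.12) (closed)

[7] `<polygon>` rectangle, #ff00ff→cut S868 F751: (82.84,156.83) → (125.78,156.83) → (125.78,83.91) → (82.84,83.91) → (82.84,156.83) (closed)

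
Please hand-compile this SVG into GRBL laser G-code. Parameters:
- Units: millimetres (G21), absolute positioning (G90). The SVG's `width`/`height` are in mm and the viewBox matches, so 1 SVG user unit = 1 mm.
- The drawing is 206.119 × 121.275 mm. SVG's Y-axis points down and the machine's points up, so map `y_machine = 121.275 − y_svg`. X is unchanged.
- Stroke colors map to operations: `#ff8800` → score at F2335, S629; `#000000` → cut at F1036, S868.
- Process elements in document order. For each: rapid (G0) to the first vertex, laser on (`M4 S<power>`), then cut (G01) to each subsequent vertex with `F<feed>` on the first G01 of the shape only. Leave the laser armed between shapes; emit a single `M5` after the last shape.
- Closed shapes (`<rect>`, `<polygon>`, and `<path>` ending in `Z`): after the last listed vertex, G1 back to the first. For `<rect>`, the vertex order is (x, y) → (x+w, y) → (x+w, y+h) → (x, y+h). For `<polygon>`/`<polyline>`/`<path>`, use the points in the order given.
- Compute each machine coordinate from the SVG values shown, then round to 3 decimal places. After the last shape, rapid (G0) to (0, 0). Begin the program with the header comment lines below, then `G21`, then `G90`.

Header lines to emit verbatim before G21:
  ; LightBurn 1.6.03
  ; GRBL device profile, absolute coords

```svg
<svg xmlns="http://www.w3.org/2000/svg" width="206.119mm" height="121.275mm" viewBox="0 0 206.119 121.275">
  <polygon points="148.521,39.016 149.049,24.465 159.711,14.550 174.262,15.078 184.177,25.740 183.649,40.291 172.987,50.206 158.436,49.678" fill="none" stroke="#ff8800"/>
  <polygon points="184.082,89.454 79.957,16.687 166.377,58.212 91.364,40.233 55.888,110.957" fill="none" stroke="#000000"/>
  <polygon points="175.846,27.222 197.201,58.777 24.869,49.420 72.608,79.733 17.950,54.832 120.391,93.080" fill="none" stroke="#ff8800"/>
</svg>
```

Since the viewBox matches the mm dimensions, user units are millimetres directly. The only transform is the Y-flip y_m = 121.275 − y_svg.

Shape 1 is a regular polygon drawn with `<polygon>`. Its stroke #ff8800 means score at S629, F2335. After flipping Y the toolpath is (148.521,82.259) → (149.049,96.810) → (159.711,106.725) → (174.262,106.197) → (184.177,95.535) → (183.649,80.984) → (172.987,71.069) → (158.436,71.597) → (148.521,82.259), returning to the start.

Shape 2 is a closed polygon drawn with `<polygon>`. Its stroke #000000 means cut at S868, F1036. After flipping Y the toolpath is (184.082,31.821) → (79.957,104.588) → (166.377,63.063) → (91.364,81.042) → (55.888,10.318) → (184.082,31.821), returning to the start.

Shape 3 is a closed polygon drawn with `<polygon>`. Its stroke #ff8800 means score at S629, F2335. After flipping Y the toolpath is (175.846,94.053) → (197.201,62.498) → (24.869,71.855) → (72.608,41.542) → (17.950,66.443) → (120.391,28.195) → (175.846,94.053), returning to the start.

; LightBurn 1.6.03
; GRBL device profile, absolute coords
G21
G90
G0 X148.521 Y82.259
M4 S629
G01 X149.049 Y96.810 F2335
G01 X159.711 Y106.725
G01 X174.262 Y106.197
G01 X184.177 Y95.535
G01 X183.649 Y80.984
G01 X172.987 Y71.069
G01 X158.436 Y71.597
G01 X148.521 Y82.259
G0 X184.082 Y31.821
M4 S868
G01 X79.957 Y104.588 F1036
G01 X166.377 Y63.063
G01 X91.364 Y81.042
G01 X55.888 Y10.318
G01 X184.082 Y31.821
G0 X175.846 Y94.053
M4 S629
G01 X197.201 Y62.498 F2335
G01 X24.869 Y71.855
G01 X72.608 Y41.542
G01 X17.950 Y66.443
G01 X120.391 Y28.195
G01 X175.846 Y94.053
M5
G0 X0.000 Y0.000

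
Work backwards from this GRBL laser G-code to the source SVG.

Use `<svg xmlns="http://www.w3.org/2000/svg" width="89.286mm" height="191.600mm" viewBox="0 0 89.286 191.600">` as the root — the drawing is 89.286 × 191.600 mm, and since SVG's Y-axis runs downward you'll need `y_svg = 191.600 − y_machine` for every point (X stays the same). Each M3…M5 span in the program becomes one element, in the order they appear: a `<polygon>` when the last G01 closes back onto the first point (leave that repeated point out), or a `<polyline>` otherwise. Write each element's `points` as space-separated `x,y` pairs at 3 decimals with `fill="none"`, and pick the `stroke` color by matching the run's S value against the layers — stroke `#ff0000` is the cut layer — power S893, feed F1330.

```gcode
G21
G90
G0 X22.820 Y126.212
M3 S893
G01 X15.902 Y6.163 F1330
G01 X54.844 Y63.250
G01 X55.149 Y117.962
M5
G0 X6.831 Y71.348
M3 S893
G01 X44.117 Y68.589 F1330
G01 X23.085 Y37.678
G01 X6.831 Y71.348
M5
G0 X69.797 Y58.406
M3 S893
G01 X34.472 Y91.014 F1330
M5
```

<svg xmlns="http://www.w3.org/2000/svg" width="89.286mm" height="191.600mm" viewBox="0 0 89.286 191.600">
  <polyline points="22.820,65.388 15.902,185.437 54.844,128.350 55.149,73.638" fill="none" stroke="#ff0000"/>
  <polygon points="6.831,120.252 44.117,123.011 23.085,153.922" fill="none" stroke="#ff0000"/>
  <polyline points="69.797,133.194 34.472,100.586" fill="none" stroke="#ff0000"/>
</svg>

y_svg = 191.600 − y_m. Every run uses S893, so all elements get stroke `#ff0000` (cut).

[1] open run; points: 22.820,65.388 15.902,185.437 54.844,128.350 55.149,73.638

[2] closed run; points: 6.831,120.252 44.117,123.011 23.085,153.922

[3] open run; points: 69.797,133.194 34.472,100.586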